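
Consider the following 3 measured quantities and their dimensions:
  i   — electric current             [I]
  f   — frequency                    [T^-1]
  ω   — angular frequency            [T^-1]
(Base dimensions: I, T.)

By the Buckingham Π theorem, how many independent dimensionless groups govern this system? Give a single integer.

1

Dimensional matrix (I×T by i×f×ω):
  I: [ 1  0  0]
  T: [ 0 -1 -1]
Echelon form has 2 nonzero rows (pivots: i,f)
n=3, r=2 ⇒ 1 dimensionless group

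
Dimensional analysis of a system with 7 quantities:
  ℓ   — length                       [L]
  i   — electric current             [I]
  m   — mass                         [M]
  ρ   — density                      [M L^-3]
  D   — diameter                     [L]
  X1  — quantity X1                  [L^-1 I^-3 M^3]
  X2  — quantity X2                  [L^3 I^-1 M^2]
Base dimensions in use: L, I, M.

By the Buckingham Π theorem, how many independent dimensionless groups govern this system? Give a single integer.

4

Write exponents as rows L,I,M / cols ℓ,i,m,ρ,D,X1,X2:
  L: [ 1  0  0 -3  1 -1  3]
  I: [ 0  1  0  0  0 -3 -1]
  M: [ 0  0  1  1  0  3  2]
RREF → pivots at {ℓ,i,m} ⇒ r = 3
n=7, r=3 ⇒ 4 dimensionless groups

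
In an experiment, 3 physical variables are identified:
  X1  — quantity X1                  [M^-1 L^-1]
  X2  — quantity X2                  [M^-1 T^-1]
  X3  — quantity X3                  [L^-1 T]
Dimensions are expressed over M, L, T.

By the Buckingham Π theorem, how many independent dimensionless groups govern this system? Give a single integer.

Write exponents as rows M,L,T / cols X1,X2,X3:
  M: [-1 -1  0]
  L: [-1  0 -1]
  T: [ 0 -1  1]
Row reduction gives pivot columns X1,X2; rank = 2
n=3, r=2 ⇒ 1 dimensionless group

1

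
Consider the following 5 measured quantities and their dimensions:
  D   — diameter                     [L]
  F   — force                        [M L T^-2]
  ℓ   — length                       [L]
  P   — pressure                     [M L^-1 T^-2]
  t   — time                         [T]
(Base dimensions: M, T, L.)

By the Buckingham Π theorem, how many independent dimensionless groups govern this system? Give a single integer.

Write exponents as rows M,T,L / cols D,F,ℓ,P,t:
  M: [ 0  1  0  1  0]
  T: [ 0 -2  0 -2  1]
  L: [ 1  1  1 -1  0]
Echelon form has 3 nonzero rows (pivots: D,F,t)
n=5, r=3 ⇒ 2 dimensionless groups

2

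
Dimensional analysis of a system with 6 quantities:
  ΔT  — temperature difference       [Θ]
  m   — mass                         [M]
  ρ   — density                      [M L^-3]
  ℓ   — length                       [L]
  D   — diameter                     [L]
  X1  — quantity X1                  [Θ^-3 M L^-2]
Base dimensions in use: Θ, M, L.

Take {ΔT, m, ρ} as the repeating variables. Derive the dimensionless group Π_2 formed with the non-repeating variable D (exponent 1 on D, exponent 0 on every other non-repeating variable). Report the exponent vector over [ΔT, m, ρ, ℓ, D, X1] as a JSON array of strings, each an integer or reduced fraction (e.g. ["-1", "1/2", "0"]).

["0", "-1/3", "1/3", "0", "1", "0"]

Exponent matrix [Θ,M,L] × [ΔT,m,ρ,ℓ,D,X1]:
  Θ: [ 1  0  0  0  0 -3]
  M: [ 0  1  1  0  0  1]
  L: [ 0  0 -3  1  1 -2]
RREF → pivots at {ΔT,m,ρ} ⇒ r = 3
Repeat: ΔT,m,ρ; free: ℓ,D,X1
RREF:
  r0: [   1    0    0    0    0   -3]
  r1: [   0    1    0  1/3  1/3  1/3]
  r2: [   0    0    1 -1/3 -1/3  2/3]
Fix exponent of D at 1, ℓ at 0, X1 at 0; solve each RREF row for its pivot's exponent:
  r0: exp(ΔT) + (0)·1 = 0 ⇒ exp(ΔT) = 0
  r1: exp(m) + (1/3)·1 = 0 ⇒ exp(m) = -1/3
  r2: exp(ρ) + (-1/3)·1 = 0 ⇒ exp(ρ) = 1/3
Π_2 = m^(-1/3) · ρ^(1/3) · D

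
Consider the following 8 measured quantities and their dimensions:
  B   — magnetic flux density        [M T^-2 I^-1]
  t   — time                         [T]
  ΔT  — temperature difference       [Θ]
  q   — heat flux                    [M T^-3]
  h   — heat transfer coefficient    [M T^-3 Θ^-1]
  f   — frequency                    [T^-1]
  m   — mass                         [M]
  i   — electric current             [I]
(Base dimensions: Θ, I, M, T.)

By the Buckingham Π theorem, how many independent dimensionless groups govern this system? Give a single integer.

Dimensional matrix (Θ×I×M×T by B×t×ΔT×q×h×f×m×i):
  Θ: [ 0  0  1  0 -1  0  0  0]
  I: [-1  0  0  0  0  0  0  1]
  M: [ 1  0  0  1  1  0  1  0]
  T: [-2  1  0 -3 -3 -1  0  0]
RREF → pivots at {B,t,ΔT,q} ⇒ r = 4
Π count = n − r = 8 − 4 = 4

4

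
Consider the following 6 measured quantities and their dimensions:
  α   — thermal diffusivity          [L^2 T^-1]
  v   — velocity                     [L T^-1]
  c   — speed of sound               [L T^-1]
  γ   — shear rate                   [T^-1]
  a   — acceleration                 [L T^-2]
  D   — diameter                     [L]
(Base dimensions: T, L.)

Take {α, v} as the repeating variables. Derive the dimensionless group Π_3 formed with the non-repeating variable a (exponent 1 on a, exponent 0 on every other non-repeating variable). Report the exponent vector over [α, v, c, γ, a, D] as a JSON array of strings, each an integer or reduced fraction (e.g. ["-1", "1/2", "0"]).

Exponent matrix [T,L] × [α,v,c,γ,a,D]:
  T: [-1 -1 -1 -1 -2  0]
  L: [ 2  1  1  0  1  1]
RREF → pivots at {α,v} ⇒ r = 2
Repeat: α,v; free: c,γ,a,D
RREF:
  r0: [   1    0    0   -1   -1    1]
  r1: [   0    1    1    2    3   -1]
Fix exponent of a at 1, c at 0, γ at 0, D at 0; solve each RREF row for its pivot's exponent:
  r0: exp(α) + (-1)·1 = 0 ⇒ exp(α) = 1
  r1: exp(v) + (3)·1 = 0 ⇒ exp(v) = -3
Π_3 = α · v^-3 · a

["1", "-3", "0", "0", "1", "0"]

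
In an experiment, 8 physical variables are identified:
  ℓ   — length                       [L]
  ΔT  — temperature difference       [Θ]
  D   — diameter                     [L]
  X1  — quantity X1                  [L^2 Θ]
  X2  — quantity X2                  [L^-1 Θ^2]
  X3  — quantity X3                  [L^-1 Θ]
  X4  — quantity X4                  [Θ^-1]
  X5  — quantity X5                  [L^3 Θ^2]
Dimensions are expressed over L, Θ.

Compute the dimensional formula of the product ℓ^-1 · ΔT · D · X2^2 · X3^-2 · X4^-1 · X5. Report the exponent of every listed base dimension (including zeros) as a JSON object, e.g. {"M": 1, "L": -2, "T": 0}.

{"L": 3, "Θ": 6}

Write exponents as rows L,Θ / cols ℓ,ΔT,D,X1,X2,X3,X4,X5:
  L: [ 1  0  1  2 -1 -1  0  3]
  Θ: [ 0  1  0  1  2  1 -1  2]
  [L]: (-1)·1+(1)·0+(1)·1+(2)·-1+(-2)·-1+(-1)·0+(1)·3 = 3
  [Θ]: (-1)·0+(1)·1+(1)·0+(2)·2+(-2)·1+(-1)·-1+(1)·2 = 6
⇒ L^3 Θ^6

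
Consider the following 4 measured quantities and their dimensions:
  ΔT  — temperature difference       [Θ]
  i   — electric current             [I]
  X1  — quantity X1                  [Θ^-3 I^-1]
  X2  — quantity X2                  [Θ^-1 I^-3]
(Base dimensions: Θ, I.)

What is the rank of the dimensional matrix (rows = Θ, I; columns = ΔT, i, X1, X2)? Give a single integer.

2

Exponent matrix [Θ,I] × [ΔT,i,X1,X2]:
  Θ: [ 1  0 -3 -1]
  I: [ 0  1 -1 -3]
Echelon form has 2 nonzero rows (pivots: ΔT,i)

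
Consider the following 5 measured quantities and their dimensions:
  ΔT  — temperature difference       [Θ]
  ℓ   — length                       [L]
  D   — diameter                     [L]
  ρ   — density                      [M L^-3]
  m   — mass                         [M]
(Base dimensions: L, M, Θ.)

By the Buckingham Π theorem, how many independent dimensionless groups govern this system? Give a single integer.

Exponent matrix [L,M,Θ] × [ΔT,ℓ,D,ρ,m]:
  L: [ 0  1  1 -3  0]
  M: [ 0  0  0  1  1]
  Θ: [ 1  0  0  0  0]
RREF → pivots at {ΔT,ℓ,ρ} ⇒ r = 3
Π count = n − r = 5 − 3 = 2

2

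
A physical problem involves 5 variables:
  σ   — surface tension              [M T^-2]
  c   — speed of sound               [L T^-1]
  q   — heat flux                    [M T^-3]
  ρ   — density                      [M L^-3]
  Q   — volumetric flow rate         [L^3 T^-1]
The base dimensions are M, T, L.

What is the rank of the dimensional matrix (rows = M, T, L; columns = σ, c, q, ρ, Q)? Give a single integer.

3

Write exponents as rows M,T,L / cols σ,c,q,ρ,Q:
  M: [ 1  0  1  1  0]
  T: [-2 -1 -3  0 -1]
  L: [ 0  1  0 -3  3]
Echelon form has 3 nonzero rows (pivots: σ,c,q)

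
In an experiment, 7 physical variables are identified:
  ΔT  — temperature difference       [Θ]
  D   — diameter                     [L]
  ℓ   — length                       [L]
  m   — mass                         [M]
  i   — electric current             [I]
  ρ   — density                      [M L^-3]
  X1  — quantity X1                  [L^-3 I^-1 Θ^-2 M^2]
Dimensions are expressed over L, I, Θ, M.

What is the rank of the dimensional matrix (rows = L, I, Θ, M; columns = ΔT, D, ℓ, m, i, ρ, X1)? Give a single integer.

Exponent matrix [L,I,Θ,M] × [ΔT,D,ℓ,m,i,ρ,X1]:
  L: [ 0  1  1  0  0 -3 -3]
  I: [ 0  0  0  0  1  0 -1]
  Θ: [ 1  0  0  0  0  0 -2]
  M: [ 0  0  0  1  0  1  2]
RREF → pivots at {ΔT,D,m,i} ⇒ r = 4

4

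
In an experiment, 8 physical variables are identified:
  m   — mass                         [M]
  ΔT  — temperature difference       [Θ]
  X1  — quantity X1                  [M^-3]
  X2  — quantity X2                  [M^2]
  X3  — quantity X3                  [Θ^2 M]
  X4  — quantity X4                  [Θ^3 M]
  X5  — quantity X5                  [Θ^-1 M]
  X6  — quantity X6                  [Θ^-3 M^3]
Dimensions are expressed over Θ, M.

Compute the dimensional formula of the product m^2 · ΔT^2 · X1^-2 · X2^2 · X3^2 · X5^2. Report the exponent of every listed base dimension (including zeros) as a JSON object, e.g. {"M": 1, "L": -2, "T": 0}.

Write exponents as rows Θ,M / cols m,ΔT,X1,X2,X3,X4,X5,X6:
  Θ: [ 0  1  0  0  2  3 -1 -3]
  M: [ 1  0 -3  2  1  1  1  3]
  [Θ]: (2)·0+(2)·1+(-2)·0+(2)·0+(2)·2+(2)·-1 = 4
  [M]: (2)·1+(2)·0+(-2)·-3+(2)·2+(2)·1+(2)·1 = 16
⇒ Θ^4 M^16

{"Θ": 4, "M": 16}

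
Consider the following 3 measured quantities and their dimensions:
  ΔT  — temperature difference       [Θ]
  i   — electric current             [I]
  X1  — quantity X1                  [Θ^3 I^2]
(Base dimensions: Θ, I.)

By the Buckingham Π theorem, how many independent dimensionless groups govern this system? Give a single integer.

1

Exponent matrix [Θ,I] × [ΔT,i,X1]:
  Θ: [ 1  0  3]
  I: [ 0  1  2]
RREF → pivots at {ΔT,i} ⇒ r = 2
n=3, r=2 ⇒ 1 dimensionless group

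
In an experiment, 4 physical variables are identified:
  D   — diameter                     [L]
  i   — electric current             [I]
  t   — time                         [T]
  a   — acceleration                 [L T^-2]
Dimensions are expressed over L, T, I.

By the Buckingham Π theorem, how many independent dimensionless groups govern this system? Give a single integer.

Dimensional matrix (L×T×I by D×i×t×a):
  L: [ 1  0  0  1]
  T: [ 0  0  1 -2]
  I: [ 0  1  0  0]
Row reduction gives pivot columns D,i,t; rank = 3
n=4, r=3 ⇒ 1 dimensionless group

1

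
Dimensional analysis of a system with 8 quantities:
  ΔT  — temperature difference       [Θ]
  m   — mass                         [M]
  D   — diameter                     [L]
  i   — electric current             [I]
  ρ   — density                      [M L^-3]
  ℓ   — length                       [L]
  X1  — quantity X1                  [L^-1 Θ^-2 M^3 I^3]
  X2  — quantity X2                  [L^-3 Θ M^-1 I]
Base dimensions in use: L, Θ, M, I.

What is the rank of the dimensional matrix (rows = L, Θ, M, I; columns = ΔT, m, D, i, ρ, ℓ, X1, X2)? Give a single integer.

Dimensional matrix (L×Θ×M×I by ΔT×m×D×i×ρ×ℓ×X1×X2):
  L: [ 0  0  1  0 -3  1 -1 -3]
  Θ: [ 1  0  0  0  0  0 -2  1]
  M: [ 0  1  0  0  1  0  3 -1]
  I: [ 0  0  0  1  0  0  3  1]
Echelon form has 4 nonzero rows (pivots: ΔT,m,D,i)

4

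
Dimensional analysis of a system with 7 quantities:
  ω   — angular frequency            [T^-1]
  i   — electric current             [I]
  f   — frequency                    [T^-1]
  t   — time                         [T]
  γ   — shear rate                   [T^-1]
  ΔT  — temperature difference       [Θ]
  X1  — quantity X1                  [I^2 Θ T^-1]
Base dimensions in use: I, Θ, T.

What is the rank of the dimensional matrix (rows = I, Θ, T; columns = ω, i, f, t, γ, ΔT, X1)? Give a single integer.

3

Write exponents as rows I,Θ,T / cols ω,i,f,t,γ,ΔT,X1:
  I: [ 0  1  0  0  0  0  2]
  Θ: [ 0  0  0  0  0  1  1]
  T: [-1  0 -1  1 -1  0 -1]
Row reduction gives pivot columns ω,i,ΔT; rank = 3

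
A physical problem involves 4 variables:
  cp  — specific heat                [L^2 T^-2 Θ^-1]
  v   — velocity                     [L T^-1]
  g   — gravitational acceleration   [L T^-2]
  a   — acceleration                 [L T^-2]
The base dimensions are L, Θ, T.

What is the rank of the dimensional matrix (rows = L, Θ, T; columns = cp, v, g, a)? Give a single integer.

Dimensional matrix (L×Θ×T by cp×v×g×a):
  L: [ 2  1  1  1]
  Θ: [-1  0  0  0]
  T: [-2 -1 -2 -2]
Echelon form has 3 nonzero rows (pivots: cp,v,g)

3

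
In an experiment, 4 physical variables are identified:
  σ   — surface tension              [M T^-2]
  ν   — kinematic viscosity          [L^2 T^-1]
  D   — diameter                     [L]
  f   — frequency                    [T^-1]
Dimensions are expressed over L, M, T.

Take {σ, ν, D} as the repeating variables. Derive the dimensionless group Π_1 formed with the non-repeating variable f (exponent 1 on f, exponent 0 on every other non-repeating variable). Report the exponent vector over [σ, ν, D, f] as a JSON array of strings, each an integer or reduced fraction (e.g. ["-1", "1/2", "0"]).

["0", "-1", "2", "1"]

Exponent matrix [L,M,T] × [σ,ν,D,f]:
  L: [ 0  2  1  0]
  M: [ 1  0  0  0]
  T: [-2 -1  0 -1]
Echelon form has 3 nonzero rows (pivots: σ,ν,D)
Pivot set = {σ,ν,D}, free = {f}
RREF:
  r0: [   1    0    0    0]
  r1: [   0    1    0    1]
  r2: [   0    0    1   -2]
Fix exponent of f at 1; solve each RREF row for its pivot's exponent:
  r0: exp(σ) + (0)·1 = 0 ⇒ exp(σ) = 0
  r1: exp(ν) + (1)·1 = 0 ⇒ exp(ν) = -1
  r2: exp(D) + (-2)·1 = 0 ⇒ exp(D) = 2
Π_1 = ν^-1 · D^2 · f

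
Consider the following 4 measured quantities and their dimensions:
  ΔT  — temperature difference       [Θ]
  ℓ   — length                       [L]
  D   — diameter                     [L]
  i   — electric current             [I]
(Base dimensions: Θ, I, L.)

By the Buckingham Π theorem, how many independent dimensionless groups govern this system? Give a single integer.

Write exponents as rows Θ,I,L / cols ΔT,ℓ,D,i:
  Θ: [ 1  0  0  0]
  I: [ 0  0  0  1]
  L: [ 0  1  1  0]
Row reduction gives pivot columns ΔT,ℓ,i; rank = 3
4 vars − rank 3 = 1 Π group

1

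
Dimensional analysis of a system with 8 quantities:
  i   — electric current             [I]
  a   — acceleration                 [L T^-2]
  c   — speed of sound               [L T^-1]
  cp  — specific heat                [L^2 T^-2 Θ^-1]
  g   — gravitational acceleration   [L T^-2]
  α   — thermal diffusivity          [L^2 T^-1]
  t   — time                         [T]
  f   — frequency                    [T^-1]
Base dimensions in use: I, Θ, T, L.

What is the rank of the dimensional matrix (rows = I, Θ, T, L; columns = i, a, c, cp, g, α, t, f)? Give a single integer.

Dimensional matrix (I×Θ×T×L by i×a×c×cp×g×α×t×f):
  I: [ 1  0  0  0  0  0  0  0]
  Θ: [ 0  0  0 -1  0  0  0  0]
  T: [ 0 -2 -1 -2 -2 -1  1 -1]
  L: [ 0  1  1  2  1  2  0  0]
Echelon form has 4 nonzero rows (pivots: i,a,c,cp)

4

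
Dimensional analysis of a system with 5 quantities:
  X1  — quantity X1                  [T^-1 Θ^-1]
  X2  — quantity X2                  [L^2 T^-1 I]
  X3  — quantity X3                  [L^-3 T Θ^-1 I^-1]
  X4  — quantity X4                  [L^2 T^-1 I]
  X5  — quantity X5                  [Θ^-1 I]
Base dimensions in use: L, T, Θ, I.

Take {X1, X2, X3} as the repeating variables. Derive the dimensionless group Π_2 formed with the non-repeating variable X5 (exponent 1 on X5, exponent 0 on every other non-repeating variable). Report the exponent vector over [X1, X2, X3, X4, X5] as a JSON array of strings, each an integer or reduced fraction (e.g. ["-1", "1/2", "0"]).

Exponent matrix [L,T,Θ,I] × [X1,X2,X3,X4,X5]:
  L: [ 0  2 -3  2  0]
  T: [-1 -1  1 -1  0]
  Θ: [-1  0 -1  0 -1]
  I: [ 0  1 -1  1  1]
Echelon form has 3 nonzero rows (pivots: X1,X2,X3)
Pivot set = {X1,X2,X3}, free = {X4,X5}
RREF:
  r0: [   1    0    0    0   -1]
  r1: [   0    1    0    1    3]
  r2: [   0    0    1    0    2]
  r3: [   0    0    0    0    0]
Fix exponent of X5 at 1, X4 at 0; solve each RREF row for its pivot's exponent:
  r0: exp(X1) + (-1)·1 = 0 ⇒ exp(X1) = 1
  r1: exp(X2) + (3)·1 = 0 ⇒ exp(X2) = -3
  r2: exp(X3) + (2)·1 = 0 ⇒ exp(X3) = -2
Π_2 = X1 · X2^-3 · X3^-2 · X5

["1", "-3", "-2", "0", "1"]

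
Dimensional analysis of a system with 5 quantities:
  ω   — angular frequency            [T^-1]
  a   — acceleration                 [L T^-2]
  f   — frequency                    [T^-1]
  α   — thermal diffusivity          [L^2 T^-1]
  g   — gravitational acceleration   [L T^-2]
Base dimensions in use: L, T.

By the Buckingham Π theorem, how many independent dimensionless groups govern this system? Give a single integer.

3

Write exponents as rows L,T / cols ω,a,f,α,g:
  L: [ 0  1  0  2  1]
  T: [-1 -2 -1 -1 -2]
Row reduction gives pivot columns ω,a; rank = 2
Π count = n − r = 5 − 2 = 3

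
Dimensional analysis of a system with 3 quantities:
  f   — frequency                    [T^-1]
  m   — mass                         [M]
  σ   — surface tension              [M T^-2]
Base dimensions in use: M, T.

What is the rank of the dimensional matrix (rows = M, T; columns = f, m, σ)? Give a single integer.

Write exponents as rows M,T / cols f,m,σ:
  M: [ 0  1  1]
  T: [-1  0 -2]
Row reduction gives pivot columns f,m; rank = 2

2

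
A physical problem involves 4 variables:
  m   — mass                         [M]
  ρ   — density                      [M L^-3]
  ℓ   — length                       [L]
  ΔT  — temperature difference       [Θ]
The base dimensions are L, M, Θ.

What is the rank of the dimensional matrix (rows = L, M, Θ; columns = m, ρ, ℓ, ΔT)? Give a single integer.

3

Dimensional matrix (L×M×Θ by m×ρ×ℓ×ΔT):
  L: [ 0 -3  1  0]
  M: [ 1  1  0  0]
  Θ: [ 0  0  0  1]
Echelon form has 3 nonzero rows (pivots: m,ρ,ΔT)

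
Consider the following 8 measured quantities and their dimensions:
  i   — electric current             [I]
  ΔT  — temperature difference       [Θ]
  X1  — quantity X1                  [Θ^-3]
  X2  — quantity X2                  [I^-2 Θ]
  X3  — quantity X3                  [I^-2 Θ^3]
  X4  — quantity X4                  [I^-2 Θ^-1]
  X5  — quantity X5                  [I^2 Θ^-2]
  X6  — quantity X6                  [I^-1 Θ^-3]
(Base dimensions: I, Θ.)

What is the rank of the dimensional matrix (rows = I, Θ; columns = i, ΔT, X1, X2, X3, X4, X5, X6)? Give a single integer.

Dimensional matrix (I×Θ by i×ΔT×X1×X2×X3×X4×X5×X6):
  I: [ 1  0  0 -2 -2 -2  2 -1]
  Θ: [ 0  1 -3  1  3 -1 -2 -3]
Echelon form has 2 nonzero rows (pivots: i,ΔT)

2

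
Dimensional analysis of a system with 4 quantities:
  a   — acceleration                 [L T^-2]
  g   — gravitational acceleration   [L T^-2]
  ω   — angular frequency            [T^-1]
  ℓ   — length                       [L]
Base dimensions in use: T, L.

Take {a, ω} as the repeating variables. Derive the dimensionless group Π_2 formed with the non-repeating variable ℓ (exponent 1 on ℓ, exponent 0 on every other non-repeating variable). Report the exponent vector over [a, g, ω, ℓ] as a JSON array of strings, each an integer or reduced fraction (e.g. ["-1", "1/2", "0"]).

["-1", "0", "2", "1"]

Exponent matrix [T,L] × [a,g,ω,ℓ]:
  T: [-2 -2 -1  0]
  L: [ 1  1  0  1]
Row reduction gives pivot columns a,ω; rank = 2
Pivot set = {a,ω}, free = {g,ℓ}
RREF:
  r0: [   1    1    0    1]
  r1: [   0    0    1   -2]
Fix exponent of ℓ at 1, g at 0; solve each RREF row for its pivot's exponent:
  r0: exp(a) + (1)·1 = 0 ⇒ exp(a) = -1
  r1: exp(ω) + (-2)·1 = 0 ⇒ exp(ω) = 2
Π_2 = a^-1 · ω^2 · ℓ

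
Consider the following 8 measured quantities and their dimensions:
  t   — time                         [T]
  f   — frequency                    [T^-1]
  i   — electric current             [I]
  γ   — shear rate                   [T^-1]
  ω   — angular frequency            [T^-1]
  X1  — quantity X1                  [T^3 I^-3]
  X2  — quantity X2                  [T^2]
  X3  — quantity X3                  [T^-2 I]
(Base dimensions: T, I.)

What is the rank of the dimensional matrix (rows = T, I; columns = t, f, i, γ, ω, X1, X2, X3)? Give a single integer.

Exponent matrix [T,I] × [t,f,i,γ,ω,X1,X2,X3]:
  T: [ 1 -1  0 -1 -1  3  2 -2]
  I: [ 0  0  1  0  0 -3  0  1]
Echelon form has 2 nonzero rows (pivots: t,i)

2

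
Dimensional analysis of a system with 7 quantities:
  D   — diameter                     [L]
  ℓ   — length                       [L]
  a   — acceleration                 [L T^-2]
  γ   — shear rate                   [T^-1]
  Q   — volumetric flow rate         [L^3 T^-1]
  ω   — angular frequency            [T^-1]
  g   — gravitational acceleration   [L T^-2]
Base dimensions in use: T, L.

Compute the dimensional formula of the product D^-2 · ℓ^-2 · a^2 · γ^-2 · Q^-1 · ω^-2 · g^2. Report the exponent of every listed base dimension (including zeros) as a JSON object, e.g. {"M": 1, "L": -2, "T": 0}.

{"T": -3, "L": -3}

Dimensional matrix (T×L by D×ℓ×a×γ×Q×ω×g):
  T: [ 0  0 -2 -1 -1 -1 -2]
  L: [ 1  1  1  0  3  0  1]
  [T]: (-2)·0+(-2)·0+(2)·-2+(-2)·-1+(-1)·-1+(-2)·-1+(2)·-2 = -3
  [L]: (-2)·1+(-2)·1+(2)·1+(-2)·0+(-1)·3+(-2)·0+(2)·1 = -3
⇒ T^-3 L^-3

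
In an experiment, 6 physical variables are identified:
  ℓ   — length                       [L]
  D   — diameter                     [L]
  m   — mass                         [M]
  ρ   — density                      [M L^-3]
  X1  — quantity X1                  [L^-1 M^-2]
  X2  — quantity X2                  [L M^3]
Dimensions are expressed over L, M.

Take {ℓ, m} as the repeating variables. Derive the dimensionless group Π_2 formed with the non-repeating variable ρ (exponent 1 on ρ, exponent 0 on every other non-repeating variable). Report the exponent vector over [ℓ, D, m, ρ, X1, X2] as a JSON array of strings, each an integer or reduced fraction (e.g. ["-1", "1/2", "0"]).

Dimensional matrix (L×M by ℓ×D×m×ρ×X1×X2):
  L: [ 1  1  0 -3 -1  1]
  M: [ 0  0  1  1 -2  3]
Echelon form has 2 nonzero rows (pivots: ℓ,m)
Repeat: ℓ,m; free: D,ρ,X1,X2
RREF:
  r0: [   1    1    0   -3   -1    1]
  r1: [   0    0    1    1   -2    3]
Fix exponent of ρ at 1, D at 0, X1 at 0, X2 at 0; solve each RREF row for its pivot's exponent:
  r0: exp(ℓ) + (-3)·1 = 0 ⇒ exp(ℓ) = 3
  r1: exp(m) + (1)·1 = 0 ⇒ exp(m) = -1
Π_2 = ℓ^3 · m^-1 · ρ

["3", "0", "-1", "1", "0", "0"]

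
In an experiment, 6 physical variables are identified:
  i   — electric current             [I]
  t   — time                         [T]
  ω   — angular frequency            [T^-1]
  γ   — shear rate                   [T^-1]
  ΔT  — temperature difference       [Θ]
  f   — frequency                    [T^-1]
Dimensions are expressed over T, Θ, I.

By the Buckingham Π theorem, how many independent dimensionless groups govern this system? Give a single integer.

3

Dimensional matrix (T×Θ×I by i×t×ω×γ×ΔT×f):
  T: [ 0  1 -1 -1  0 -1]
  Θ: [ 0  0  0  0  1  0]
  I: [ 1  0  0  0  0  0]
Row reduction gives pivot columns i,t,ΔT; rank = 3
6 vars − rank 3 = 3 Π groups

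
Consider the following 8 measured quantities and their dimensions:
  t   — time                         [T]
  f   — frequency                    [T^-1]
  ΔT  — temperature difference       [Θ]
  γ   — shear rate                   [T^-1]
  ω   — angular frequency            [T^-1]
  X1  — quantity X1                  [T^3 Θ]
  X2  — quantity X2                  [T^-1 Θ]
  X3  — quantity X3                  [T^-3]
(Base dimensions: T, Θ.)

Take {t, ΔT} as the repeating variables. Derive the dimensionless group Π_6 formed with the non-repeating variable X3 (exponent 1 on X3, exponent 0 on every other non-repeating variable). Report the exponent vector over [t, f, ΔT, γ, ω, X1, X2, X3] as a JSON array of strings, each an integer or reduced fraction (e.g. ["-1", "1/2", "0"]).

["3", "0", "0", "0", "0", "0", "0", "1"]

Dimensional matrix (T×Θ by t×f×ΔT×γ×ω×X1×X2×X3):
  T: [ 1 -1  0 -1 -1  3 -1 -3]
  Θ: [ 0  0  1  0  0  1  1  0]
RREF → pivots at {t,ΔT} ⇒ r = 2
Pivot set = {t,ΔT}, free = {f,γ,ω,X1,X2,X3}
RREF:
  r0: [   1   -1    0   -1   -1    3   -1   -3]
  r1: [   0    0    1    0    0    1    1    0]
Fix exponent of X3 at 1, f at 0, γ at 0, ω at 0, X1 at 0, X2 at 0; solve each RREF row for its pivot's exponent:
  r0: exp(t) + (-3)·1 = 0 ⇒ exp(t) = 3
  r1: exp(ΔT) + (0)·1 = 0 ⇒ exp(ΔT) = 0
Π_6 = t^3 · X3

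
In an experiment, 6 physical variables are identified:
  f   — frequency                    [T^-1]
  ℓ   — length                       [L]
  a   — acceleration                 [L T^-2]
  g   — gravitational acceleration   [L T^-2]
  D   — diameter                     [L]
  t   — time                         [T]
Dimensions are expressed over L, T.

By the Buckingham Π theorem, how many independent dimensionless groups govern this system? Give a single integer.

Exponent matrix [L,T] × [f,ℓ,a,g,D,t]:
  L: [ 0  1  1  1  1  0]
  T: [-1  0 -2 -2  0  1]
Row reduction gives pivot columns f,ℓ; rank = 2
6 vars − rank 2 = 4 Π groups

4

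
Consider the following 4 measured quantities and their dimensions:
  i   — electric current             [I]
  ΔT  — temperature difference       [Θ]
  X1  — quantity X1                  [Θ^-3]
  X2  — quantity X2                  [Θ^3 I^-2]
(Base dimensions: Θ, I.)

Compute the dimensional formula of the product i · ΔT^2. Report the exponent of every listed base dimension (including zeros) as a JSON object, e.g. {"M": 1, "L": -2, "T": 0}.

{"Θ": 2, "I": 1}

Dimensional matrix (Θ×I by i×ΔT×X1×X2):
  Θ: [ 0  1 -3  3]
  I: [ 1  0  0 -2]
  [Θ]: (1)·0+(2)·1 = 2
  [I]: (1)·1+(2)·0 = 1
⇒ Θ^2 I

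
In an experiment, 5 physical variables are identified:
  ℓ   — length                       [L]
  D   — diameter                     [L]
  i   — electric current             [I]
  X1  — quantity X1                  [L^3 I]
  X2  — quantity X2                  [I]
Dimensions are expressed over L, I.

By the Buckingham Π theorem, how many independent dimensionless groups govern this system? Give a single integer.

3

Dimensional matrix (L×I by ℓ×D×i×X1×X2):
  L: [ 1  1  0  3  0]
  I: [ 0  0  1  1  1]
Echelon form has 2 nonzero rows (pivots: ℓ,i)
5 vars − rank 2 = 3 Π groups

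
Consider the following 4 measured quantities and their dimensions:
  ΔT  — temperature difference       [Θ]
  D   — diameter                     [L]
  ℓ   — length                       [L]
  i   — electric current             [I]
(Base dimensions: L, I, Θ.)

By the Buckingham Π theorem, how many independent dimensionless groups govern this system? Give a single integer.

Exponent matrix [L,I,Θ] × [ΔT,D,ℓ,i]:
  L: [ 0  1  1  0]
  I: [ 0  0  0  1]
  Θ: [ 1  0  0  0]
RREF → pivots at {ΔT,D,i} ⇒ r = 3
n=4, r=3 ⇒ 1 dimensionless group

1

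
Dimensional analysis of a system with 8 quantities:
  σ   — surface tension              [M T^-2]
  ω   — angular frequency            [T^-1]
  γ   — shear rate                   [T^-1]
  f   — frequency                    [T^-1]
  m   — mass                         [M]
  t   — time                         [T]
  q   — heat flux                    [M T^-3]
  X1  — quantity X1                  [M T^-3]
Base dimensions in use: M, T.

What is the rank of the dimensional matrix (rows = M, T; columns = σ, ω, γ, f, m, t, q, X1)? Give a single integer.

2

Write exponents as rows M,T / cols σ,ω,γ,f,m,t,q,X1:
  M: [ 1  0  0  0  1  0  1  1]
  T: [-2 -1 -1 -1  0  1 -3 -3]
RREF → pivots at {σ,ω} ⇒ r = 2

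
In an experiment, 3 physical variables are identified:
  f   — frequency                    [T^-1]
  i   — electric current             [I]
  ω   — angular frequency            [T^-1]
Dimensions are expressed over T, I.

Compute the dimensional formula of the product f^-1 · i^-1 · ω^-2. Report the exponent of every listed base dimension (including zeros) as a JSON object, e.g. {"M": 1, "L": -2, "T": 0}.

Write exponents as rows T,I / cols f,i,ω:
  T: [-1  0 -1]
  I: [ 0  1  0]
  [T]: (-1)·-1+(-1)·0+(-2)·-1 = 3
  [I]: (-1)·0+(-1)·1+(-2)·0 = -1
⇒ T^3 I^-1

{"T": 3, "I": -1}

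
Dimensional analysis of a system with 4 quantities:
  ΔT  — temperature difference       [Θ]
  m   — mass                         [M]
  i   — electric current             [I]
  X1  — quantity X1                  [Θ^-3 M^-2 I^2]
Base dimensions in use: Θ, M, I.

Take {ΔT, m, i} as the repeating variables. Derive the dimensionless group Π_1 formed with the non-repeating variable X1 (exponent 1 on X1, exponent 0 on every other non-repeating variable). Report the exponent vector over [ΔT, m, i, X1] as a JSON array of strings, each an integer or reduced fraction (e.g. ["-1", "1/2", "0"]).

Write exponents as rows Θ,M,I / cols ΔT,m,i,X1:
  Θ: [ 1  0  0 -3]
  M: [ 0  1  0 -2]
  I: [ 0  0  1  2]
RREF → pivots at {ΔT,m,i} ⇒ r = 3
Pivot set = {ΔT,m,i}, free = {X1}
RREF:
  r0: [   1    0    0   -3]
  r1: [   0    1    0   -2]
  r2: [   0    0    1    2]
Fix exponent of X1 at 1; solve each RREF row for its pivot's exponent:
  r0: exp(ΔT) + (-3)·1 = 0 ⇒ exp(ΔT) = 3
  r1: exp(m) + (-2)·1 = 0 ⇒ exp(m) = 2
  r2: exp(i) + (2)·1 = 0 ⇒ exp(i) = -2
Π_1 = ΔT^3 · m^2 · i^-2 · X1

["3", "2", "-2", "1"]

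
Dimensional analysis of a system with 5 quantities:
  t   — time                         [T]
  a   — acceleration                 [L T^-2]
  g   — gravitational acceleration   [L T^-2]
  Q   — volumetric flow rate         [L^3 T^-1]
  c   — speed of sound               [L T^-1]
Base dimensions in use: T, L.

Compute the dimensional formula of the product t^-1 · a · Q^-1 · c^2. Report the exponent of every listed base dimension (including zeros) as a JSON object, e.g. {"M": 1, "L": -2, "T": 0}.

{"T": -4, "L": 0}

Exponent matrix [T,L] × [t,a,g,Q,c]:
  T: [ 1 -2 -2 -1 -1]
  L: [ 0  1  1  3  1]
  [T]: (-1)·1+(1)·-2+(-1)·-1+(2)·-1 = -4
  [L]: (-1)·0+(1)·1+(-1)·3+(2)·1 = 0
⇒ T^-4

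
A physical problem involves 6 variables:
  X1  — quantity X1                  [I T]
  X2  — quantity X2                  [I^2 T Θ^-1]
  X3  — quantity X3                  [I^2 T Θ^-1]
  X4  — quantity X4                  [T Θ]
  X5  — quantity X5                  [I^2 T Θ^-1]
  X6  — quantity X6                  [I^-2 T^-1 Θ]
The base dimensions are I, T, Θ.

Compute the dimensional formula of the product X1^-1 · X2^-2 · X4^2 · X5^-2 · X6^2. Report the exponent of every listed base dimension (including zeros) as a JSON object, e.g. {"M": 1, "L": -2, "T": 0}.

{"I": -13, "T": -5, "Θ": 8}

Exponent matrix [I,T,Θ] × [X1,X2,X3,X4,X5,X6]:
  I: [ 1  2  2  0  2 -2]
  T: [ 1  1  1  1  1 -1]
  Θ: [ 0 -1 -1  1 -1  1]
  [I]: (-1)·1+(-2)·2+(2)·0+(-2)·2+(2)·-2 = -13
  [T]: (-1)·1+(-2)·1+(2)·1+(-2)·1+(2)·-1 = -5
  [Θ]: (-1)·0+(-2)·-1+(2)·1+(-2)·-1+(2)·1 = 8
⇒ I^-13 T^-5 Θ^8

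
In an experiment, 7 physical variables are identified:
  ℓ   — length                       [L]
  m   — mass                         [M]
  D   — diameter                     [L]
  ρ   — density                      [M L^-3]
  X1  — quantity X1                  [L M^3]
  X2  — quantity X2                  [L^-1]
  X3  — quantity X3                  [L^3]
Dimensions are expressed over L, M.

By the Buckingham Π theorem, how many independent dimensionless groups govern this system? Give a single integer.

Exponent matrix [L,M] × [ℓ,m,D,ρ,X1,X2,X3]:
  L: [ 1  0  1 -3  1 -1  3]
  M: [ 0  1  0  1  3  0  0]
Echelon form has 2 nonzero rows (pivots: ℓ,m)
n=7, r=2 ⇒ 5 dimensionless groups

5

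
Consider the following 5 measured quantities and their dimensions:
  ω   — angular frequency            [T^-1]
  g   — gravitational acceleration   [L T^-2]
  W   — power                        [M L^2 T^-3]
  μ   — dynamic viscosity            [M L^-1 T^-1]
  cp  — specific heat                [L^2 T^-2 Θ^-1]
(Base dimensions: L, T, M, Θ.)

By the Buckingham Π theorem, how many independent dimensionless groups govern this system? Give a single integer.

1

Dimensional matrix (L×T×M×Θ by ω×g×W×μ×cp):
  L: [ 0  1  2 -1  2]
  T: [-1 -2 -3 -1 -2]
  M: [ 0  0  1  1  0]
  Θ: [ 0  0  0  0 -1]
RREF → pivots at {ω,g,W,cp} ⇒ r = 4
5 vars − rank 4 = 1 Π group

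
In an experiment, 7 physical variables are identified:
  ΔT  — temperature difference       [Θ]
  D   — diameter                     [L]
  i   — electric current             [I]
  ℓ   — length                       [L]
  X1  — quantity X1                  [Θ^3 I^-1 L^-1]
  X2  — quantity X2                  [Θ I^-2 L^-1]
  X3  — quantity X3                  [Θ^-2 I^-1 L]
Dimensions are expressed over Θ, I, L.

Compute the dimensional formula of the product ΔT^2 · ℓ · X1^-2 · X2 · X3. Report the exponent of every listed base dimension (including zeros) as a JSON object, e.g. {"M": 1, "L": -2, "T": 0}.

{"Θ": -5, "I": -1, "L": 3}

Write exponents as rows Θ,I,L / cols ΔT,D,i,ℓ,X1,X2,X3:
  Θ: [ 1  0  0  0  3  1 -2]
  I: [ 0  0  1  0 -1 -2 -1]
  L: [ 0  1  0  1 -1 -1  1]
  [Θ]: (2)·1+(1)·0+(-2)·3+(1)·1+(1)·-2 = -5
  [I]: (2)·0+(1)·0+(-2)·-1+(1)·-2+(1)·-1 = -1
  [L]: (2)·0+(1)·1+(-2)·-1+(1)·-1+(1)·1 = 3
⇒ Θ^-5 I^-1 L^3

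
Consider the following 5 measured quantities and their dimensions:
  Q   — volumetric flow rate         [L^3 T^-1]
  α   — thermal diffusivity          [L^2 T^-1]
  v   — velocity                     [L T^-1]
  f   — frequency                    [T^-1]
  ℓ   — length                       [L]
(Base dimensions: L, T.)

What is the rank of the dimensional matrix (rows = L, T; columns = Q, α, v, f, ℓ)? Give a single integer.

2

Dimensional matrix (L×T by Q×α×v×f×ℓ):
  L: [ 3  2  1  0  1]
  T: [-1 -1 -1 -1  0]
RREF → pivots at {Q,α} ⇒ r = 2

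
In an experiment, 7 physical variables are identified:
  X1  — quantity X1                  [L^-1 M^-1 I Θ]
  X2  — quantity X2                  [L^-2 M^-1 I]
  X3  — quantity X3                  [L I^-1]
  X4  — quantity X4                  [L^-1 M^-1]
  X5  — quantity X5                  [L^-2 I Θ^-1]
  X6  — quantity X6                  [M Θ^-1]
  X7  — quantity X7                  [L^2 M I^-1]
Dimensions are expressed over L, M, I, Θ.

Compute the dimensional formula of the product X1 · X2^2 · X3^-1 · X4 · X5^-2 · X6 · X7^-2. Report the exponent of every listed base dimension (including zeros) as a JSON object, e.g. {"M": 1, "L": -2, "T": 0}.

{"L": -7, "M": -5, "I": 4, "Θ": 2}

Exponent matrix [L,M,I,Θ] × [X1,X2,X3,X4,X5,X6,X7]:
  L: [-1 -2  1 -1 -2  0  2]
  M: [-1 -1  0 -1  0  1  1]
  I: [ 1  1 -1  0  1  0 -1]
  Θ: [ 1  0  0  0 -1 -1  0]
  [L]: (1)·-1+(2)·-2+(-1)·1+(1)·-1+(-2)·-2+(1)·0+(-2)·2 = -7
  [M]: (1)·-1+(2)·-1+(-1)·0+(1)·-1+(-2)·0+(1)·1+(-2)·1 = -5
  [I]: (1)·1+(2)·1+(-1)·-1+(1)·0+(-2)·1+(1)·0+(-2)·-1 = 4
  [Θ]: (1)·1+(2)·0+(-1)·0+(1)·0+(-2)·-1+(1)·-1+(-2)·0 = 2
⇒ L^-7 M^-5 I^4 Θ^2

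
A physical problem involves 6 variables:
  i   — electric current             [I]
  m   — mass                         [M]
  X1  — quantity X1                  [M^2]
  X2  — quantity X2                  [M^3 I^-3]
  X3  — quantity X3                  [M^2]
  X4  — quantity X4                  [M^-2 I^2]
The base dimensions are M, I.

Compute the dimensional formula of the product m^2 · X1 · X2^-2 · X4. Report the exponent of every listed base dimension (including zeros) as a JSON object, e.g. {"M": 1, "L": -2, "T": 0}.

Write exponents as rows M,I / cols i,m,X1,X2,X3,X4:
  M: [ 0  1  2  3  2 -2]
  I: [ 1  0  0 -3  0  2]
  [M]: (2)·1+(1)·2+(-2)·3+(1)·-2 = -4
  [I]: (2)·0+(1)·0+(-2)·-3+(1)·2 = 8
⇒ M^-4 I^8

{"M": -4, "I": 8}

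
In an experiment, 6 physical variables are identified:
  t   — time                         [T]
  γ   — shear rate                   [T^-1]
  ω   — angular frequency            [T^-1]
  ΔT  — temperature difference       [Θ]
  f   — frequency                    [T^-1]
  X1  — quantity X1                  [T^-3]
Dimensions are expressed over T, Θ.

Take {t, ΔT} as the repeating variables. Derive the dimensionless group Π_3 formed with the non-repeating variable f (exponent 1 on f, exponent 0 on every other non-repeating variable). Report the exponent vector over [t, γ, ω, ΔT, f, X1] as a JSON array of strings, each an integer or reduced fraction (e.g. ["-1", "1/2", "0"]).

["1", "0", "0", "0", "1", "0"]

Exponent matrix [T,Θ] × [t,γ,ω,ΔT,f,X1]:
  T: [ 1 -1 -1  0 -1 -3]
  Θ: [ 0  0  0  1  0  0]
Row reduction gives pivot columns t,ΔT; rank = 2
Pivot set = {t,ΔT}, free = {γ,ω,f,X1}
RREF:
  r0: [   1   -1   -1    0   -1   -3]
  r1: [   0    0    0    1    0    0]
Fix exponent of f at 1, γ at 0, ω at 0, X1 at 0; solve each RREF row for its pivot's exponent:
  r0: exp(t) + (-1)·1 = 0 ⇒ exp(t) = 1
  r1: exp(ΔT) + (0)·1 = 0 ⇒ exp(ΔT) = 0
Π_3 = t · f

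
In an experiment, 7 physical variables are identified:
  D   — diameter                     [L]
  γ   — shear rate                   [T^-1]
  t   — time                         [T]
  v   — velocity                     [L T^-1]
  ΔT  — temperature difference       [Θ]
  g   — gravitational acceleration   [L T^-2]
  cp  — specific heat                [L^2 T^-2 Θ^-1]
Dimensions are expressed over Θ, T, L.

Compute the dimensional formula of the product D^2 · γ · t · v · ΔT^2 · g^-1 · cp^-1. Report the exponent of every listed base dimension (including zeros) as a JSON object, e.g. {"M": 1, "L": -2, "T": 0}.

Dimensional matrix (Θ×T×L by D×γ×t×v×ΔT×g×cp):
  Θ: [ 0  0  0  0  1  0 -1]
  T: [ 0 -1  1 -1  0 -2 -2]
  L: [ 1  0  0  1  0  1  2]
  [Θ]: (2)·0+(1)·0+(1)·0+(1)·0+(2)·1+(-1)·0+(-1)·-1 = 3
  [T]: (2)·0+(1)·-1+(1)·1+(1)·-1+(2)·0+(-1)·-2+(-1)·-2 = 3
  [L]: (2)·1+(1)·0+(1)·0+(1)·1+(2)·0+(-1)·1+(-1)·2 = 0
⇒ Θ^3 T^3

{"Θ": 3, "T": 3, "L": 0}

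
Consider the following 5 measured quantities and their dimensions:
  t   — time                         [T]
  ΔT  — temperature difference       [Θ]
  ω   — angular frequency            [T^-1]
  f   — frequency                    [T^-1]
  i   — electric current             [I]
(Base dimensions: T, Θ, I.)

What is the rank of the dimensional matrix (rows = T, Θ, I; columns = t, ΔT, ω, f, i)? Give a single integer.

3

Write exponents as rows T,Θ,I / cols t,ΔT,ω,f,i:
  T: [ 1  0 -1 -1  0]
  Θ: [ 0  1  0  0  0]
  I: [ 0  0  0  0  1]
Row reduction gives pivot columns t,ΔT,i; rank = 3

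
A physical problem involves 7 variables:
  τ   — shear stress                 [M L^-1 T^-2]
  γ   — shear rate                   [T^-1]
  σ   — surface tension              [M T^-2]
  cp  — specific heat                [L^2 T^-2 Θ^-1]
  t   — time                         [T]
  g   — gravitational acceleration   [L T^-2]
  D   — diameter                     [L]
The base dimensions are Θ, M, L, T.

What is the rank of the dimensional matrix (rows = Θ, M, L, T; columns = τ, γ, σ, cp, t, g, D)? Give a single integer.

4

Write exponents as rows Θ,M,L,T / cols τ,γ,σ,cp,t,g,D:
  Θ: [ 0  0  0 -1  0  0  0]
  M: [ 1  0  1  0  0  0  0]
  L: [-1  0  0  2  0  1  1]
  T: [-2 -1 -2 -2  1 -2  0]
RREF → pivots at {τ,γ,σ,cp} ⇒ r = 4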